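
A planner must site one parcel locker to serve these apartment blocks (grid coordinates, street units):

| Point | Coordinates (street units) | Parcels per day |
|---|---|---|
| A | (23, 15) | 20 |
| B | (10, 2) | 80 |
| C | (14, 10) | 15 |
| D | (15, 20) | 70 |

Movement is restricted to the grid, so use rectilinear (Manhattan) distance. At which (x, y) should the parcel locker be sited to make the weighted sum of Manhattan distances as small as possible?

Manhattan distance separates: Σwᵢ(|x−xᵢ|+|y−yᵢ|) = Σwᵢ|x−xᵢ| + Σwᵢ|y−yᵢ|, so x and y are optimised independently as 1-D weighted medians.
Total weight W = 185; half = 92.5.
x-coordinate, sorted with cumulative weight:
  x=10 (B, w=80) cum 80
  x=14 (C, w=15) cum 95  ← median
  x=15 (D, w=70) cum 165
  x=23 (A, w=20) cum 185
⇒ x* = 14
y-coordinate, sorted with cumulative weight:
  y=2 (B, w=80) cum 80
  y=10 (C, w=15) cum 95  ← median
  y=15 (A, w=20) cum 115
  y=20 (D, w=70) cum 185
⇒ y* = 10

(14, 10)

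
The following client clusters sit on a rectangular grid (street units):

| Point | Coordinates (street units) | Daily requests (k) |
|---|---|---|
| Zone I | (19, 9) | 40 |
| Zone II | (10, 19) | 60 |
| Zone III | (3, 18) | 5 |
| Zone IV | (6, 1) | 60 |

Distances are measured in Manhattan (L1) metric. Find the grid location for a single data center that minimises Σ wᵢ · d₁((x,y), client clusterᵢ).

(10, 9)

Manhattan distance separates: Σwᵢ(|x−xᵢ|+|y−yᵢ|) = Σwᵢ|x−xᵢ| + Σwᵢ|y−yᵢ|, so x and y are optimised independently as 1-D weighted medians.
Total weight W = 165; half = 82.5.
x-coordinate, sorted with cumulative weight:
  x=3 (Zone III, w=5) cum 5
  x=6 (Zone IV, w=60) cum 65
  x=10 (Zone II, w=60) cum 125  ← median
  x=19 (Zone I, w=40) cum 165
⇒ x* = 10
y-coordinate, sorted with cumulative weight:
  y=1 (Zone IV, w=60) cum 60
  y=9 (Zone I, w=40) cum 100  ← median
  y=18 (Zone III, w=5) cum 105
  y=19 (Zone II, w=60) cum 165
⇒ y* = 9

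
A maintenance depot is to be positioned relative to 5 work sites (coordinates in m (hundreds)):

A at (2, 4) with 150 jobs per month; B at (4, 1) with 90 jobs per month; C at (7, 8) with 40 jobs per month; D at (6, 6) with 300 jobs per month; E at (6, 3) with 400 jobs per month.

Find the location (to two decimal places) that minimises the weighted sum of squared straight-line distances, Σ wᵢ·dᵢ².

The minimiser of Σwᵢ‖p−pᵢ‖² is the weighted centroid p* = (Σwᵢpᵢ)/(Σwᵢ).
Σwᵢ = 980.
Σwᵢxᵢ = 150·2 + 90·4 + 40·7 + 300·6 + 400·6 = 5140.
Σwᵢyᵢ = 150·4 + 90·1 + 40·8 + 300·6 + 400·3 = 4010.
x* = 5140/980 = 5.24, y* = 4010/980 = 4.09.

(5.24, 4.09)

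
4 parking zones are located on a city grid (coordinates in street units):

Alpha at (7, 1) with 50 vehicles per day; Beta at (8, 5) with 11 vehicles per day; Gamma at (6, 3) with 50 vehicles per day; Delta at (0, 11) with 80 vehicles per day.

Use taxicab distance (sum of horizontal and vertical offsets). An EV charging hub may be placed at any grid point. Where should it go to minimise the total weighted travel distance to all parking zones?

(6, 3)

Manhattan distance separates: Σwᵢ(|x−xᵢ|+|y−yᵢ|) = Σwᵢ|x−xᵢ| + Σwᵢ|y−yᵢ|, so x and y are optimised independently as 1-D weighted medians.
Total weight W = 191; half = 95.5.
x-coordinate, sorted with cumulative weight:
  x=0 (Delta, w=80) cum 80
  x=6 (Gamma, w=50) cum 130  ← median
  x=7 (Alpha, w=50) cum 180
  x=8 (Beta, w=11) cum 191
⇒ x* = 6
y-coordinate, sorted with cumulative weight:
  y=1 (Alpha, w=50) cum 50
  y=3 (Gamma, w=50) cum 100  ← median
  y=5 (Beta, w=11) cum 111
  y=11 (Delta, w=80) cum 191
⇒ y* = 3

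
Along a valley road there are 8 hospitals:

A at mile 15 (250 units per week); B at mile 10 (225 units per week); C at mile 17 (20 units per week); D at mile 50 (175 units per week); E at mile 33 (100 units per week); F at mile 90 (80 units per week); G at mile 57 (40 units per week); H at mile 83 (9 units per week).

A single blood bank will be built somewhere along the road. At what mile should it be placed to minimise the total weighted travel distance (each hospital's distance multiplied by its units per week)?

x = 15

For a sum of weighted absolute distances on a line, the optimum is the weighted median (not the mean). Total weight W = 899; half-weight = 449.5.
Sort by position and accumulate weight:
  mile 10 (B, w=225) → cum 225
  mile 15 (A, w=250) → cum 475  ≥ 449.5 → median here
  mile 17 (C, w=20) → cum 495
  mile 33 (E, w=100) → cum 595
  mile 50 (D, w=175) → cum 770
  mile 57 (G, w=40) → cum 810
  mile 83 (H, w=9) → cum 819
  mile 90 (F, w=80) → cum 899
Optimal location: mile 15.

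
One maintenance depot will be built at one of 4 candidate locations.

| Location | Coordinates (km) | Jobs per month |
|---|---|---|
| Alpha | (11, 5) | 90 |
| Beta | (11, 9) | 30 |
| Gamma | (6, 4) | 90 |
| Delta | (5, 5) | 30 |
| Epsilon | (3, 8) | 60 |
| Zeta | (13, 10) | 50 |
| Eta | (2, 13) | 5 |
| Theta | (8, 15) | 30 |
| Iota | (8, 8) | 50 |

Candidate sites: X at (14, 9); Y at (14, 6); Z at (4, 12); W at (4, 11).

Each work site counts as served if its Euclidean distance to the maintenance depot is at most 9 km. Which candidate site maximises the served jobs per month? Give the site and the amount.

Coverage radius r = 9 km; a point is covered iff (Δx)²+(Δy)² ≤ 9² = 81.
  X (14, 9): covers {Alpha, Beta, Zeta, Theta, Iota} → 250
  Y (14, 6): covers {Alpha, Beta, Gamma, Zeta, Iota} → 310
  Z (4, 12): covers {Beta, Gamma, Delta, Epsilon, Eta, Theta, Iota} → 295
  W (4, 11): covers {Beta, Gamma, Delta, Epsilon, Eta, Theta, Iota} → 295
Maximum coverage at Y: 310 jobs per month.

Y, covering 310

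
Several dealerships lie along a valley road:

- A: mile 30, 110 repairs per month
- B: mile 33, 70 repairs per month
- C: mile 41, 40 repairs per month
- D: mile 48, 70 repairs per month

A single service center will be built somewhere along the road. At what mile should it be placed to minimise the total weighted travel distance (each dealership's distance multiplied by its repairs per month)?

For a sum of weighted absolute distances on a line, the optimum is the weighted median (not the mean). Total weight W = 290; half-weight = 145.
Sort by position and accumulate weight:
  mile 30 (A, w=110) → cum 110
  mile 33 (B, w=70) → cum 180  ≥ 145 → median here
  mile 41 (C, w=40) → cum 220
  mile 48 (D, w=70) → cum 290
Optimal location: mile 33.

x = 33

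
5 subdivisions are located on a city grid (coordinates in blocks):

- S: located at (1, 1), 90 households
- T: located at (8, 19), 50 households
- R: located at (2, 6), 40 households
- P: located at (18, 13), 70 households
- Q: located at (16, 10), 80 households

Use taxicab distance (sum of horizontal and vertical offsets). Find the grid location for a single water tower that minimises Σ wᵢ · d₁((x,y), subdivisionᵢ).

Manhattan distance separates: Σwᵢ(|x−xᵢ|+|y−yᵢ|) = Σwᵢ|x−xᵢ| + Σwᵢ|y−yᵢ|, so x and y are optimised independently as 1-D weighted medians.
Total weight W = 330; half = 165.
x-coordinate, sorted with cumulative weight:
  x=1 (S, w=90) cum 90
  x=2 (R, w=40) cum 130
  x=8 (T, w=50) cum 180  ← median
  x=16 (Q, w=80) cum 260
  x=18 (P, w=70) cum 330
⇒ x* = 8
y-coordinate, sorted with cumulative weight:
  y=1 (S, w=90) cum 90
  y=6 (R, w=40) cum 130
  y=10 (Q, w=80) cum 210  ← median
  y=13 (P, w=70) cum 280
  y=19 (T, w=50) cum 330
⇒ y* = 10

(8, 10)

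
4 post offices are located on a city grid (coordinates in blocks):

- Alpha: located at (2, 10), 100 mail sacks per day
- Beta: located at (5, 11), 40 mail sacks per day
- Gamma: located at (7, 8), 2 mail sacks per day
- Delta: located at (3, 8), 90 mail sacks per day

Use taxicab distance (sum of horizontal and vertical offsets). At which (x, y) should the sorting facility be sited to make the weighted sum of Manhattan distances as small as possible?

(3, 10)

Manhattan distance separates: Σwᵢ(|x−xᵢ|+|y−yᵢ|) = Σwᵢ|x−xᵢ| + Σwᵢ|y−yᵢ|, so x and y are optimised independently as 1-D weighted medians.
Total weight W = 232; half = 116.
x-coordinate, sorted with cumulative weight:
  x=2 (Alpha, w=100) cum 100
  x=3 (Delta, w=90) cum 190  ← median
  x=5 (Beta, w=40) cum 230
  x=7 (Gamma, w=2) cum 232
⇒ x* = 3
y-coordinate, sorted with cumulative weight:
  y=8 (Gamma, w=2) cum 2
  y=8 (Delta, w=90) cum 92
  y=10 (Alpha, w=100) cum 192  ← median
  y=11 (Beta, w=40) cum 232
⇒ y* = 10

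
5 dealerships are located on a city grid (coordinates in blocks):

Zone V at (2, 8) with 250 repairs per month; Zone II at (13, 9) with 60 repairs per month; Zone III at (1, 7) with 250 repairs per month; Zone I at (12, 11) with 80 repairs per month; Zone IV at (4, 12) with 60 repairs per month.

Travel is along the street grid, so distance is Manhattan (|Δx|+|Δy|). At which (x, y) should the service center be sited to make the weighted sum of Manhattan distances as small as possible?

(2, 8)

Manhattan distance separates: Σwᵢ(|x−xᵢ|+|y−yᵢ|) = Σwᵢ|x−xᵢ| + Σwᵢ|y−yᵢ|, so x and y are optimised independently as 1-D weighted medians.
Total weight W = 700; half = 350.
x-coordinate, sorted with cumulative weight:
  x=1 (Zone III, w=250) cum 250
  x=2 (Zone V, w=250) cum 500  ← median
  x=4 (Zone IV, w=60) cum 560
  x=12 (Zone I, w=80) cum 640
  x=13 (Zone II, w=60) cum 700
⇒ x* = 2
y-coordinate, sorted with cumulative weight:
  y=7 (Zone III, w=250) cum 250
  y=8 (Zone V, w=250) cum 500  ← median
  y=9 (Zone II, w=60) cum 560
  y=11 (Zone I, w=80) cum 640
  y=12 (Zone IV, w=60) cum 700
⇒ y* = 8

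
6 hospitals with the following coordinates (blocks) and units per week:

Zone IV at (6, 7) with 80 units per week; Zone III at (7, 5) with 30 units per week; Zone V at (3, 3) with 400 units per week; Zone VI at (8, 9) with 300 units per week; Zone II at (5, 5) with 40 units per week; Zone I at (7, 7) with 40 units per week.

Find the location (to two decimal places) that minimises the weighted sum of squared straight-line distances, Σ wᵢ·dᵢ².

(5.36, 5.72)

The minimiser of Σwᵢ‖p−pᵢ‖² is the weighted centroid p* = (Σwᵢpᵢ)/(Σwᵢ).
Σwᵢ = 890.
Σwᵢxᵢ = 80·6 + 30·7 + 400·3 + 300·8 + 40·5 + 40·7 = 4770.
Σwᵢyᵢ = 80·7 + 30·5 + 400·3 + 300·9 + 40·5 + 40·7 = 5090.
x* = 4770/890 = 5.36, y* = 5090/890 = 5.72.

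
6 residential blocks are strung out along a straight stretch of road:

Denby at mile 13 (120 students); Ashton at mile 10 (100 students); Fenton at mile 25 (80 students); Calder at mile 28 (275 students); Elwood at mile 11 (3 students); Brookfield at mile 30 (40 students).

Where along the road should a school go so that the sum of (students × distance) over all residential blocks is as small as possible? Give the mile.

x = 28

For a sum of weighted absolute distances on a line, the optimum is the weighted median (not the mean). Total weight W = 618; half-weight = 309.
Sort by position and accumulate weight:
  mile 10 (Ashton, w=100) → cum 100
  mile 11 (Elwood, w=3) → cum 103
  mile 13 (Denby, w=120) → cum 223
  mile 25 (Fenton, w=80) → cum 303
  mile 28 (Calder, w=275) → cum 578  ≥ 309 → median here
  mile 30 (Brookfield, w=40) → cum 618
Optimal location: mile 28.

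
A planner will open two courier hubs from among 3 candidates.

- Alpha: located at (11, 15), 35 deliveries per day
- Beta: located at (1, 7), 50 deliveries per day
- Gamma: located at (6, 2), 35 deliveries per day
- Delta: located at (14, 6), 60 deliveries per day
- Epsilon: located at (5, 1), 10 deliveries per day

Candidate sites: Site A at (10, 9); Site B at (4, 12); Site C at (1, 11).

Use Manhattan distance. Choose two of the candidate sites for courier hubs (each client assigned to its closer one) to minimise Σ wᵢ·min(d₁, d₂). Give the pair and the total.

Evaluate every pair (each demand assigned to the nearer of the two):
  {Site A, Site C}: total = 1380
  {Site A, Site B}: total = 1570
  {Site B, Site C}: total = 2050
Best pair: {Site A, Site C} with total 1380.

{Site A, Site C}, total 1380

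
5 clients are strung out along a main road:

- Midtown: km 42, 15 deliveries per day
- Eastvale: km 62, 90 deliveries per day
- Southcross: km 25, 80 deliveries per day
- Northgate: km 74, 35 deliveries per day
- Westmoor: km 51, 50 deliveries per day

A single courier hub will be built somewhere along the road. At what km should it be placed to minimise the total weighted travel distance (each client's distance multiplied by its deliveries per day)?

x = 51

For a sum of weighted absolute distances on a line, the optimum is the weighted median (not the mean). Total weight W = 270; half-weight = 135.
Sort by position and accumulate weight:
  km 25 (Southcross, w=80) → cum 80
  km 42 (Midtown, w=15) → cum 95
  km 51 (Westmoor, w=50) → cum 145  ≥ 135 → median here
  km 62 (Eastvale, w=90) → cum 235
  km 74 (Northgate, w=35) → cum 270
Optimal location: km 51.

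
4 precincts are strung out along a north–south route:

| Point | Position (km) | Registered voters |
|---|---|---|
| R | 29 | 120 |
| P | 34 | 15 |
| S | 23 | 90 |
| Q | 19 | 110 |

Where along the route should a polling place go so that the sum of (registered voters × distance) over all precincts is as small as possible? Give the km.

x = 23

For a sum of weighted absolute distances on a line, the optimum is the weighted median (not the mean). Total weight W = 335; half-weight = 167.5.
Sort by position and accumulate weight:
  km 19 (Q, w=110) → cum 110
  km 23 (S, w=90) → cum 200  ≥ 167.5 → median here
  km 29 (R, w=120) → cum 320
  km 34 (P, w=15) → cum 335
Optimal location: km 23.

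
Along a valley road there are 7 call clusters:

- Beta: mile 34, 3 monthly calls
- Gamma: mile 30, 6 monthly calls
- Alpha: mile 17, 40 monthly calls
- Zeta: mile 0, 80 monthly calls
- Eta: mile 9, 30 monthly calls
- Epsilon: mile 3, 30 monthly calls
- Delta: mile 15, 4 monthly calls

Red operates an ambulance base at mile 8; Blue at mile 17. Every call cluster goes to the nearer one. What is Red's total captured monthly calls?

The indifferent point is the midpoint (8+17)/2 = 12.5; call clusters left of it (closer to Red at 8) go to Red, those right go to Blue.
  Zeta at 0 (w=80) → Red
  Epsilon at 3 (w=30) → Red
  Eta at 9 (w=30) → Red
  Delta at 15 (w=4) → Blue
  Alpha at 17 (w=40) → Blue
  Gamma at 30 (w=6) → Blue
  Beta at 34 (w=3) → Blue
Red captures 140; Blue captures 53.

140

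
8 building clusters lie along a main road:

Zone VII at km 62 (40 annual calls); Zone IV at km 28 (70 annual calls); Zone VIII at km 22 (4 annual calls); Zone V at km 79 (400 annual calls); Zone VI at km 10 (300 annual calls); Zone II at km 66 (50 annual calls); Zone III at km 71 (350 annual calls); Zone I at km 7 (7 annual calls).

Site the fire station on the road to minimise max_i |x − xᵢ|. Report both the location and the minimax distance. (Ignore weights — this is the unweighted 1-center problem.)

The 1-center on a line is the midpoint of the two extreme points: leftmost at 7, rightmost at 79.
Optimal location = (7 + 79)/2 = 43; maximum distance = (79 − 7)/2 = 36.

location 43, max distance 36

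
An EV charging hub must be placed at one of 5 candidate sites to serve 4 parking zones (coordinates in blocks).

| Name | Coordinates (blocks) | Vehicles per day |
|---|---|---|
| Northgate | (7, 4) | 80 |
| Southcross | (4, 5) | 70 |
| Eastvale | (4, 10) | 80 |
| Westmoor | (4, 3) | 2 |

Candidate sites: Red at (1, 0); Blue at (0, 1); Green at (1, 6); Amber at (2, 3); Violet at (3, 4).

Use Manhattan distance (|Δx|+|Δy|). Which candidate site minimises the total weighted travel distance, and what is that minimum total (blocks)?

Violet, total 1024 blocks

Total weighted distance at each candidate:
  Red (1, 0): total = 2412
  Blue (0, 1): total = 2412
  Green (1, 6): total = 1492
  Amber (2, 3): total = 1484
  Violet (3, 4): total = 1024
Minimum is at Violet with total 1024 blocks.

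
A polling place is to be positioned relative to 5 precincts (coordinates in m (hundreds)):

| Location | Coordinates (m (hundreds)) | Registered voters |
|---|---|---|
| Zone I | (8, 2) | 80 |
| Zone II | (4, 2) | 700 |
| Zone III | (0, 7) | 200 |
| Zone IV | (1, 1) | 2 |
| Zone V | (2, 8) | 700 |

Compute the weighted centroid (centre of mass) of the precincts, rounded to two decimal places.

The minimiser of Σwᵢ‖p−pᵢ‖² is the weighted centroid p* = (Σwᵢpᵢ)/(Σwᵢ).
Σwᵢ = 1682.
Σwᵢxᵢ = 80·8 + 700·4 + 200·0 + 2·1 + 700·2 = 4842.
Σwᵢyᵢ = 80·2 + 700·2 + 200·7 + 2·1 + 700·8 = 8562.
x* = 4842/1682 = 2.88, y* = 8562/1682 = 5.09.

(2.88, 5.09)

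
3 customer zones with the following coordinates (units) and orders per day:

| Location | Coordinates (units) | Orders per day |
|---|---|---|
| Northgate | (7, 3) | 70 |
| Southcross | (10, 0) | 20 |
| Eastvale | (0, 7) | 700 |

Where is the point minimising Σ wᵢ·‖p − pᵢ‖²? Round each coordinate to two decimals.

The minimiser of Σwᵢ‖p−pᵢ‖² is the weighted centroid p* = (Σwᵢpᵢ)/(Σwᵢ).
Σwᵢ = 790.
Σwᵢxᵢ = 70·7 + 20·10 + 700·0 = 690.
Σwᵢyᵢ = 70·3 + 20·0 + 700·7 = 5110.
x* = 690/790 = 0.87, y* = 5110/790 = 6.47.

(0.87, 6.47)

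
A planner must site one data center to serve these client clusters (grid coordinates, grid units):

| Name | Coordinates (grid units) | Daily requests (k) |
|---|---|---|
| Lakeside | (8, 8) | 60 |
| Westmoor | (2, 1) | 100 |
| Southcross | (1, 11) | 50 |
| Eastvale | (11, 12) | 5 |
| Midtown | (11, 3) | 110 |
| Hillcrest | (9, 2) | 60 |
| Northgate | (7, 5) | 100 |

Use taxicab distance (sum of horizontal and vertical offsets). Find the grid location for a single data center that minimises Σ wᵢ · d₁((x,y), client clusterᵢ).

(7, 3)

Manhattan distance separates: Σwᵢ(|x−xᵢ|+|y−yᵢ|) = Σwᵢ|x−xᵢ| + Σwᵢ|y−yᵢ|, so x and y are optimised independently as 1-D weighted medians.
Total weight W = 485; half = 242.5.
x-coordinate, sorted with cumulative weight:
  x=1 (Southcross, w=50) cum 50
  x=2 (Westmoor, w=100) cum 150
  x=7 (Northgate, w=100) cum 250  ← median
  x=8 (Lakeside, w=60) cum 310
  x=9 (Hillcrest, w=60) cum 370
  x=11 (Eastvale, w=5) cum 375
  x=11 (Midtown, w=110) cum 485
⇒ x* = 7
y-coordinate, sorted with cumulative weight:
  y=1 (Westmoor, w=100) cum 100
  y=2 (Hillcrest, w=60) cum 160
  y=3 (Midtown, w=110) cum 270  ← median
  y=5 (Northgate, w=100) cum 370
  y=8 (Lakeside, w=60) cum 430
  y=11 (Southcross, w=50) cum 480
  y=12 (Eastvale, w=5) cum 485
⇒ y* = 3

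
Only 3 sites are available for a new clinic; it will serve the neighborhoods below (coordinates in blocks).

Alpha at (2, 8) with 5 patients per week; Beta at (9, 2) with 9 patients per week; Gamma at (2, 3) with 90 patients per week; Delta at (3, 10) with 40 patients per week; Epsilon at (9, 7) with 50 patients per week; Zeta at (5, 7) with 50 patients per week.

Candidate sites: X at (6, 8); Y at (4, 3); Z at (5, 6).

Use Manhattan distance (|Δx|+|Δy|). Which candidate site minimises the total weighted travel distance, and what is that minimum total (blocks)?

Total weighted distance at each candidate:
  X (6, 8): total = 1411
  Y (4, 3): total = 1289
  Z (5, 6): total = 1177
Minimum is at Z with total 1177 blocks.

Z, total 1177 blocks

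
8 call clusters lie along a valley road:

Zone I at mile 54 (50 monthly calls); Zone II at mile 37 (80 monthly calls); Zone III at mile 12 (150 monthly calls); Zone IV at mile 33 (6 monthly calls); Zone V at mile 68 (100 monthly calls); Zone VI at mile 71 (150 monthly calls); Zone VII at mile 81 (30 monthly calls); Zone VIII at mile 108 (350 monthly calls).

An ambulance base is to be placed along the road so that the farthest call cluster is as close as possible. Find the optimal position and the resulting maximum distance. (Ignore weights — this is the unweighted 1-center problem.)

location 60, max distance 48

The 1-center on a line is the midpoint of the two extreme points: leftmost at 12, rightmost at 108.
Optimal location = (12 + 108)/2 = 60; maximum distance = (108 − 12)/2 = 48.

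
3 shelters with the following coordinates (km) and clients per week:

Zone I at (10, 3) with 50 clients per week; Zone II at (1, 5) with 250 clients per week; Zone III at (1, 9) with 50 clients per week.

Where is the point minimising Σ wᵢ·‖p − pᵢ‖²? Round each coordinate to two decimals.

The minimiser of Σwᵢ‖p−pᵢ‖² is the weighted centroid p* = (Σwᵢpᵢ)/(Σwᵢ).
Σwᵢ = 350.
Σwᵢxᵢ = 50·10 + 250·1 + 50·1 = 800.
Σwᵢyᵢ = 50·3 + 250·5 + 50·9 = 1850.
x* = 800/350 = 2.29, y* = 1850/350 = 5.29.

(2.29, 5.29)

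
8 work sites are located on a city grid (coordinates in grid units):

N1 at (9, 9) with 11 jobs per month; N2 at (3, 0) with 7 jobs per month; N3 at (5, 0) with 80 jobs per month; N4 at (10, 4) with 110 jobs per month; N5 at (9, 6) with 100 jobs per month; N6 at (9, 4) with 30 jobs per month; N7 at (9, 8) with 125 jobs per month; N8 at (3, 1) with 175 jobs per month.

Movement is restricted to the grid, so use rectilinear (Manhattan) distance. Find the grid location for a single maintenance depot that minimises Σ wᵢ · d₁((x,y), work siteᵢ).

(9, 4)

Manhattan distance separates: Σwᵢ(|x−xᵢ|+|y−yᵢ|) = Σwᵢ|x−xᵢ| + Σwᵢ|y−yᵢ|, so x and y are optimised independently as 1-D weighted medians.
Total weight W = 638; half = 319.
x-coordinate, sorted with cumulative weight:
  x=3 (N2, w=7) cum 7
  x=3 (N8, w=175) cum 182
  x=5 (N3, w=80) cum 262
  x=9 (N1, w=11) cum 273
  x=9 (N5, w=100) cum 373  ← median
  x=9 (N6, w=30) cum 403
  x=9 (N7, w=125) cum 528
  x=10 (N4, w=110) cum 638
⇒ x* = 9
y-coordinate, sorted with cumulative weight:
  y=0 (N2, w=7) cum 7
  y=0 (N3, w=80) cum 87
  y=1 (N8, w=175) cum 262
  y=4 (N4, w=110) cum 372  ← median
  y=4 (N6, w=30) cum 402
  y=6 (N5, w=100) cum 502
  y=8 (N7, w=125) cum 627
  y=9 (N1, w=11) cum 638
⇒ y* = 4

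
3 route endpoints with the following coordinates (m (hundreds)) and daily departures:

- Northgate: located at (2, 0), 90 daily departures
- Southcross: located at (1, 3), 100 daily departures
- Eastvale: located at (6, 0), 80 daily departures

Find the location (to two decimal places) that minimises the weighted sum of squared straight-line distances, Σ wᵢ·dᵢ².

The minimiser of Σwᵢ‖p−pᵢ‖² is the weighted centroid p* = (Σwᵢpᵢ)/(Σwᵢ).
Σwᵢ = 270.
Σwᵢxᵢ = 90·2 + 100·1 + 80·6 = 760.
Σwᵢyᵢ = 90·0 + 100·3 + 80·0 = 300.
x* = 760/270 = 2.81, y* = 300/270 = 1.11.

(2.81, 1.11)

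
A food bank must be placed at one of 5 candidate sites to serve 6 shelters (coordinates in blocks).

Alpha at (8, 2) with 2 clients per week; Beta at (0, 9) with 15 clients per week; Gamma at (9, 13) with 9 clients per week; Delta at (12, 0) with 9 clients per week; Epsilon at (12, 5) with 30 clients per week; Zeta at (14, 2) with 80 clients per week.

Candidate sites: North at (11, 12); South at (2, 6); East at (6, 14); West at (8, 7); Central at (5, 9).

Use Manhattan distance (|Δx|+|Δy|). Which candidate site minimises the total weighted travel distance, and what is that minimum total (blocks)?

West, total 1382 blocks

Total weighted distance at each candidate:
  North (11, 12): total = 1660
  South (2, 6): total = 1975
  East (6, 14): total = 2459
  West (8, 7): total = 1382
  Central (5, 9): total = 1921
Minimum is at West with total 1382 blocks.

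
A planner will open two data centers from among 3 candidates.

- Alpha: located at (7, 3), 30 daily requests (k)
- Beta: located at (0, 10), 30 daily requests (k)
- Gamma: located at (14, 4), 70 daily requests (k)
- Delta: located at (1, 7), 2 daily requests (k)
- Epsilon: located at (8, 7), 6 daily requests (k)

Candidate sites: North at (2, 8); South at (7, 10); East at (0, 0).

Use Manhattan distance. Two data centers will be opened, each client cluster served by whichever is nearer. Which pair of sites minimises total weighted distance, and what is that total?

{North, South}, total 1268

Evaluate every pair (each demand assigned to the nearer of the two):
  {North, South}: total = 1268
  {South, East}: total = 1370
  {North, East}: total = 1586
Best pair: {North, South} with total 1268.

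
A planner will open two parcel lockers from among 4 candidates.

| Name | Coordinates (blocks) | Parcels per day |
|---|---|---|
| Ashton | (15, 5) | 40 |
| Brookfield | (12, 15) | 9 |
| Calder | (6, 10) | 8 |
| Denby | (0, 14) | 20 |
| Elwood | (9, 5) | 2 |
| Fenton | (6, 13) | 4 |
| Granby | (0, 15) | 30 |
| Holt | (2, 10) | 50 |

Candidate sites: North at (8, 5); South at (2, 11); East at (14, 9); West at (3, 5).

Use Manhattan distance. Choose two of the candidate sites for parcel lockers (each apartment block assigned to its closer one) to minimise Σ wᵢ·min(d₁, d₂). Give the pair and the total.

{South, East}, total 684

Evaluate every pair (each demand assigned to the nearer of the two):
  {South, East}: total = 684
  {North, South}: total = 802
  {South, West}: total = 1012
  {East, West}: total = 1322
  {North, West}: total = 1434
  {North, East}: total = 1800
Best pair: {South, East} with total 684.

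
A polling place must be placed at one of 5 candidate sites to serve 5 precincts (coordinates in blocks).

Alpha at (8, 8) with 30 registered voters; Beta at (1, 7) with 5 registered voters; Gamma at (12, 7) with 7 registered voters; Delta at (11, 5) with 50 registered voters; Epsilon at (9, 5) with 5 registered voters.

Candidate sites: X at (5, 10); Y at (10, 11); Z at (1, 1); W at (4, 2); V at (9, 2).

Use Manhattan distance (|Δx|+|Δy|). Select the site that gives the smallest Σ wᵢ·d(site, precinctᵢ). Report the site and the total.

V, total 596 blocks

Total weighted distance at each candidate:
  X (5, 10): total = 850
  Y (10, 11): total = 642
  Z (1, 1): total = 1329
  W (4, 2): total = 971
  V (9, 2): total = 596
Minimum is at V with total 596 blocks.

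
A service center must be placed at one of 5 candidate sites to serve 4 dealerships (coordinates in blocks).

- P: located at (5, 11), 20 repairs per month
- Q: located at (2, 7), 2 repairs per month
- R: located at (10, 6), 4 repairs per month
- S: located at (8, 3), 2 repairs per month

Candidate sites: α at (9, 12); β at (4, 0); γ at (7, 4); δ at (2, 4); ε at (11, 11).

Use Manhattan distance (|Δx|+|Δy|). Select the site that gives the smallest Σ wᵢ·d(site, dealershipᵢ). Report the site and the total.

α, total 172 blocks

Total weighted distance at each candidate:
  α (9, 12): total = 172
  β (4, 0): total = 320
  γ (7, 4): total = 220
  δ (2, 4): total = 260
  ε (11, 11): total = 192
Minimum is at α with total 172 blocks.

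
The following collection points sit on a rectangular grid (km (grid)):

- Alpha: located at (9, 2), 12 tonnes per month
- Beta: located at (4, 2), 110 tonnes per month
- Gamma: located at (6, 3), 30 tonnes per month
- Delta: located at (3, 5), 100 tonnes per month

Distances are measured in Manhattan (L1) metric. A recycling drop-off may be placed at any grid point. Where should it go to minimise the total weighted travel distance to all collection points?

(4, 3)

Manhattan distance separates: Σwᵢ(|x−xᵢ|+|y−yᵢ|) = Σwᵢ|x−xᵢ| + Σwᵢ|y−yᵢ|, so x and y are optimised independently as 1-D weighted medians.
Total weight W = 252; half = 126.
x-coordinate, sorted with cumulative weight:
  x=3 (Delta, w=100) cum 100
  x=4 (Beta, w=110) cum 210  ← median
  x=6 (Gamma, w=30) cum 240
  x=9 (Alpha, w=12) cum 252
⇒ x* = 4
y-coordinate, sorted with cumulative weight:
  y=2 (Alpha, w=12) cum 12
  y=2 (Beta, w=110) cum 122
  y=3 (Gamma, w=30) cum 152  ← median
  y=5 (Delta, w=100) cum 252
⇒ y* = 3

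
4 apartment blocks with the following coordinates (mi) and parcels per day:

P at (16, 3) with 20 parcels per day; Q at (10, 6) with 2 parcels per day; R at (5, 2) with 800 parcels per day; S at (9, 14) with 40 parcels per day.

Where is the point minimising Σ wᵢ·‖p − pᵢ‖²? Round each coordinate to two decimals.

The minimiser of Σwᵢ‖p−pᵢ‖² is the weighted centroid p* = (Σwᵢpᵢ)/(Σwᵢ).
Σwᵢ = 862.
Σwᵢxᵢ = 20·16 + 2·10 + 800·5 + 40·9 = 4700.
Σwᵢyᵢ = 20·3 + 2·6 + 800·2 + 40·14 = 2232.
x* = 4700/862 = 5.45, y* = 2232/862 = 2.59.

(5.45, 2.59)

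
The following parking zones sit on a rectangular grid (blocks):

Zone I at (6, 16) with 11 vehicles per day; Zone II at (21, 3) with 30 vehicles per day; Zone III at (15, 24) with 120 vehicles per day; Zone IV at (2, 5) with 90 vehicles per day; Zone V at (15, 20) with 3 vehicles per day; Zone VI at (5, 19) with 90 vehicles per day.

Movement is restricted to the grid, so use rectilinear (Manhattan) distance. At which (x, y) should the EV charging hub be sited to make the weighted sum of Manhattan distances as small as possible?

Manhattan distance separates: Σwᵢ(|x−xᵢ|+|y−yᵢ|) = Σwᵢ|x−xᵢ| + Σwᵢ|y−yᵢ|, so x and y are optimised independently as 1-D weighted medians.
Total weight W = 344; half = 172.
x-coordinate, sorted with cumulative weight:
  x=2 (Zone IV, w=90) cum 90
  x=5 (Zone VI, w=90) cum 180  ← median
  x=6 (Zone I, w=11) cum 191
  x=15 (Zone III, w=120) cum 311
  x=15 (Zone V, w=3) cum 314
  x=21 (Zone II, w=30) cum 344
⇒ x* = 5
y-coordinate, sorted with cumulative weight:
  y=3 (Zone II, w=30) cum 30
  y=5 (Zone IV, w=90) cum 120
  y=16 (Zone I, w=11) cum 131
  y=19 (Zone VI, w=90) cum 221  ← median
  y=20 (Zone V, w=3) cum 224
  y=24 (Zone III, w=120) cum 344
⇒ y* = 19

(5, 19)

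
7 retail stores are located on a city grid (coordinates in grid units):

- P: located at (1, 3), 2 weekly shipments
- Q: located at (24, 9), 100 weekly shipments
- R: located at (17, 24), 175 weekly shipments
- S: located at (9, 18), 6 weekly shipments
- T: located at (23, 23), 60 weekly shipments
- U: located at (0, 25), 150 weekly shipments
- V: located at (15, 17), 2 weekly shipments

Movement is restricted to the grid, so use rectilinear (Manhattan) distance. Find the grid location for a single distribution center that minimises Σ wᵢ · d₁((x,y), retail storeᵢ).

(17, 24)

Manhattan distance separates: Σwᵢ(|x−xᵢ|+|y−yᵢ|) = Σwᵢ|x−xᵢ| + Σwᵢ|y−yᵢ|, so x and y are optimised independently as 1-D weighted medians.
Total weight W = 495; half = 247.5.
x-coordinate, sorted with cumulative weight:
  x=0 (U, w=150) cum 150
  x=1 (P, w=2) cum 152
  x=9 (S, w=6) cum 158
  x=15 (V, w=2) cum 160
  x=17 (R, w=175) cum 335  ← median
  x=23 (T, w=60) cum 395
  x=24 (Q, w=100) cum 495
⇒ x* = 17
y-coordinate, sorted with cumulative weight:
  y=3 (P, w=2) cum 2
  y=9 (Q, w=100) cum 102
  y=17 (V, w=2) cum 104
  y=18 (S, w=6) cum 110
  y=23 (T, w=60) cum 170
  y=24 (R, w=175) cum 345  ← median
  y=25 (U, w=150) cum 495
⇒ y* = 24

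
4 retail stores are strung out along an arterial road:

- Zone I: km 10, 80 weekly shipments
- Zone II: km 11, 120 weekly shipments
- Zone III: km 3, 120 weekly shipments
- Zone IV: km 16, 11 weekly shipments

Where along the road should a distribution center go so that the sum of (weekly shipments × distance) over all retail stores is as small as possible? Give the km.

x = 10

For a sum of weighted absolute distances on a line, the optimum is the weighted median (not the mean). Total weight W = 331; half-weight = 165.5.
Sort by position and accumulate weight:
  km 3 (Zone III, w=120) → cum 120
  km 10 (Zone I, w=80) → cum 200  ≥ 165.5 → median here
  km 11 (Zone II, w=120) → cum 320
  km 16 (Zone IV, w=11) → cum 331
Optimal location: km 10.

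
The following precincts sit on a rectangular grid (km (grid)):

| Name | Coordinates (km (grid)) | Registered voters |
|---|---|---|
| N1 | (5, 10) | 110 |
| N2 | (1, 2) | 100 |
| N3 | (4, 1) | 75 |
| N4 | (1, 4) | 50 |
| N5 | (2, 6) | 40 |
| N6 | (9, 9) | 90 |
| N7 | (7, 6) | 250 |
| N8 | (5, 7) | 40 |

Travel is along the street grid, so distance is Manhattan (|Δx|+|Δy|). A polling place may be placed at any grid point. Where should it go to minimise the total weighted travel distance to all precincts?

(5, 6)

Manhattan distance separates: Σwᵢ(|x−xᵢ|+|y−yᵢ|) = Σwᵢ|x−xᵢ| + Σwᵢ|y−yᵢ|, so x and y are optimised independently as 1-D weighted medians.
Total weight W = 755; half = 377.5.
x-coordinate, sorted with cumulative weight:
  x=1 (N2, w=100) cum 100
  x=1 (N4, w=50) cum 150
  x=2 (N5, w=40) cum 190
  x=4 (N3, w=75) cum 265
  x=5 (N1, w=110) cum 375
  x=5 (N8, w=40) cum 415  ← median
  x=7 (N7, w=250) cum 665
  x=9 (N6, w=90) cum 755
⇒ x* = 5
y-coordinate, sorted with cumulative weight:
  y=1 (N3, w=75) cum 75
  y=2 (N2, w=100) cum 175
  y=4 (N4, w=50) cum 225
  y=6 (N5, w=40) cum 265
  y=6 (N7, w=250) cum 515  ← median
  y=7 (N8, w=40) cum 555
  y=9 (N6, w=90) cum 645
  y=10 (N1, w=110) cum 755
⇒ y* = 6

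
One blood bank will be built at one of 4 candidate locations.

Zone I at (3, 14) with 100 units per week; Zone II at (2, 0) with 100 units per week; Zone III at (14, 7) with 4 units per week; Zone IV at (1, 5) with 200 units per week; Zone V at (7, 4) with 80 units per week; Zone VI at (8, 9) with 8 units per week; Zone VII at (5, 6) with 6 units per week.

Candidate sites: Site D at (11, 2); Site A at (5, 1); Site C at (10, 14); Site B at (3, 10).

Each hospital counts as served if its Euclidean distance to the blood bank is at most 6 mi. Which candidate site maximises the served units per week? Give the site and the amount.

Site A, covering 386

Coverage radius r = 6 mi; a point is covered iff (Δx)²+(Δy)² ≤ 6² = 36.
  Site D (11, 2): covers {Zone III, Zone V} → 84
  Site A (5, 1): covers {Zone II, Zone IV, Zone V, Zone VII} → 386
  Site C (10, 14): covers {Zone VI} → 8
  Site B (3, 10): covers {Zone I, Zone IV, Zone VI, Zone VII} → 314
Maximum coverage at Site A: 386 units per week.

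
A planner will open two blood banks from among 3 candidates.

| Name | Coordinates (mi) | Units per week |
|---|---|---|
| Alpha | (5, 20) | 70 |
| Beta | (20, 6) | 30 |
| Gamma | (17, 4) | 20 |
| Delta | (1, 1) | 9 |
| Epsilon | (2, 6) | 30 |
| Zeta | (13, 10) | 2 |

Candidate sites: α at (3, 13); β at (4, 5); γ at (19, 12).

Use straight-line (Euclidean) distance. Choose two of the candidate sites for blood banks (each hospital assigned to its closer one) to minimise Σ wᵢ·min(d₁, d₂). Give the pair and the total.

Evaluate every pair (each demand assigned to the nearer of the two):
  {α, γ}: total = 1191.3
  {α, β}: total = 1384.0
  {β, γ}: total = 1524.5
Best pair: {α, γ} with total 1191.3.

{α, γ}, total 1191.3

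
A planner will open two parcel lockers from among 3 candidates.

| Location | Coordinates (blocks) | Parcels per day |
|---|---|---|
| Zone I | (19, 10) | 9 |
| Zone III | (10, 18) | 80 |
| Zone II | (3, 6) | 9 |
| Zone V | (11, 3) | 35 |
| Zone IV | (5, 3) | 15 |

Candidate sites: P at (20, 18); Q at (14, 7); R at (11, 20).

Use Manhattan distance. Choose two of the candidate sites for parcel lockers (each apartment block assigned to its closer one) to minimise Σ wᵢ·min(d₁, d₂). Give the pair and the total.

Evaluate every pair (each demand assigned to the nearer of the two):
  {Q, R}: total = 860
  {P, Q}: total = 1420
  {P, R}: total = 1459
Best pair: {Q, R} with total 860.

{Q, R}, total 860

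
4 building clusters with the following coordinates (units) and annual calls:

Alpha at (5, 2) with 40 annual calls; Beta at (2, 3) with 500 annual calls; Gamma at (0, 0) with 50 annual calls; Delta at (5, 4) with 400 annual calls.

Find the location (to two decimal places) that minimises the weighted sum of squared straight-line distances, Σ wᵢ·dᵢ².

The minimiser of Σwᵢ‖p−pᵢ‖² is the weighted centroid p* = (Σwᵢpᵢ)/(Σwᵢ).
Σwᵢ = 990.
Σwᵢxᵢ = 40·5 + 500·2 + 50·0 + 400·5 = 3200.
Σwᵢyᵢ = 40·2 + 500·3 + 50·0 + 400·4 = 3180.
x* = 3200/990 = 3.23, y* = 3180/990 = 3.21.

(3.23, 3.21)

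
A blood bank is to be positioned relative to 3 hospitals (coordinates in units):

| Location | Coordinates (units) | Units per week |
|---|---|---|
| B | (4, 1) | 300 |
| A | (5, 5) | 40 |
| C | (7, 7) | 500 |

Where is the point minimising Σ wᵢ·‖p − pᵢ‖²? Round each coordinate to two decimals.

The minimiser of Σwᵢ‖p−pᵢ‖² is the weighted centroid p* = (Σwᵢpᵢ)/(Σwᵢ).
Σwᵢ = 840.
Σwᵢxᵢ = 300·4 + 40·5 + 500·7 = 4900.
Σwᵢyᵢ = 300·1 + 40·5 + 500·7 = 4000.
x* = 4900/840 = 5.83, y* = 4000/840 = 4.76.

(5.83, 4.76)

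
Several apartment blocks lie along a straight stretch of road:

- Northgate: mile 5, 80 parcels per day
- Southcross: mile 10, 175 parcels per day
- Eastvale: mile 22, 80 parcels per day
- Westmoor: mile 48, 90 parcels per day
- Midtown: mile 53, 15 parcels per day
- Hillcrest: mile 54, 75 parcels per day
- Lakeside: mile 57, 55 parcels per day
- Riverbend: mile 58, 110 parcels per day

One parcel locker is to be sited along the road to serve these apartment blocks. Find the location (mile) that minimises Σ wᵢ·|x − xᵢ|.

x = 48

For a sum of weighted absolute distances on a line, the optimum is the weighted median (not the mean). Total weight W = 680; half-weight = 340.
Sort by position and accumulate weight:
  mile 5 (Northgate, w=80) → cum 80
  mile 10 (Southcross, w=175) → cum 255
  mile 22 (Eastvale, w=80) → cum 335
  mile 48 (Westmoor, w=90) → cum 425  ≥ 340 → median here
  mile 53 (Midtown, w=15) → cum 440
  mile 54 (Hillcrest, w=75) → cum 515
  mile 57 (Lakeside, w=55) → cum 570
  mile 58 (Riverbend, w=110) → cum 680
Optimal location: mile 48.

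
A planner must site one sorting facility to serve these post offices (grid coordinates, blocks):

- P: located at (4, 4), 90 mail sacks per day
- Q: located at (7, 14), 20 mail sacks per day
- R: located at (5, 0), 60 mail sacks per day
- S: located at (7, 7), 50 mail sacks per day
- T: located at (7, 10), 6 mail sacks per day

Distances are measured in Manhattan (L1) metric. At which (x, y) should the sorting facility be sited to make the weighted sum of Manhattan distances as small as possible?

(5, 4)

Manhattan distance separates: Σwᵢ(|x−xᵢ|+|y−yᵢ|) = Σwᵢ|x−xᵢ| + Σwᵢ|y−yᵢ|, so x and y are optimised independently as 1-D weighted medians.
Total weight W = 226; half = 113.
x-coordinate, sorted with cumulative weight:
  x=4 (P, w=90) cum 90
  x=5 (R, w=60) cum 150  ← median
  x=7 (Q, w=20) cum 170
  x=7 (S, w=50) cum 220
  x=7 (T, w=6) cum 226
⇒ x* = 5
y-coordinate, sorted with cumulative weight:
  y=0 (R, w=60) cum 60
  y=4 (P, w=90) cum 150  ← median
  y=7 (S, w=50) cum 200
  y=10 (T, w=6) cum 206
  y=14 (Q, w=20) cum 226
⇒ y* = 4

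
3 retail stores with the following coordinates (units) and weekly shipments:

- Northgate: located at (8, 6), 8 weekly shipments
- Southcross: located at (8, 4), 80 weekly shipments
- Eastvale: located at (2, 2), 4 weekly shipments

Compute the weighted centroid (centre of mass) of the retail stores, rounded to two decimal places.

(7.74, 4.09)

The minimiser of Σwᵢ‖p−pᵢ‖² is the weighted centroid p* = (Σwᵢpᵢ)/(Σwᵢ).
Σwᵢ = 92.
Σwᵢxᵢ = 8·8 + 80·8 + 4·2 = 712.
Σwᵢyᵢ = 8·6 + 80·4 + 4·2 = 376.
x* = 712/92 = 7.74, y* = 376/92 = 4.09.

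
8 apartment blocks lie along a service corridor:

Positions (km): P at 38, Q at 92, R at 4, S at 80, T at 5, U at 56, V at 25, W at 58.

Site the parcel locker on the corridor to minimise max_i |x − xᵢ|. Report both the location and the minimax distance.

location 48, max distance 44

The 1-center on a line is the midpoint of the two extreme points: leftmost at 4, rightmost at 92.
Optimal location = (4 + 92)/2 = 48; maximum distance = (92 − 4)/2 = 44.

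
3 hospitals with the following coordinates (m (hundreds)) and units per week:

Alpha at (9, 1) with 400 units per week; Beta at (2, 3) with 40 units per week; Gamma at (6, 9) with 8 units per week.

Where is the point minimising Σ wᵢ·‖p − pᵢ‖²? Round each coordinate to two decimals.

The minimiser of Σwᵢ‖p−pᵢ‖² is the weighted centroid p* = (Σwᵢpᵢ)/(Σwᵢ).
Σwᵢ = 448.
Σwᵢxᵢ = 400·9 + 40·2 + 8·6 = 3728.
Σwᵢyᵢ = 400·1 + 40·3 + 8·9 = 592.
x* = 3728/448 = 8.32, y* = 592/448 = 1.32.

(8.32, 1.32)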